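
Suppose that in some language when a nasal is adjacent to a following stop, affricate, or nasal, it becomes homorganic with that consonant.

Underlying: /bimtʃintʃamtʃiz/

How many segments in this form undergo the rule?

/m/ before /tʃ/ (palatal) → [ɲ]
/n/ before /tʃ/ (palatal) → [ɲ]
/m/ before /tʃ/ (palatal) → [ɲ]
3 segments change.

3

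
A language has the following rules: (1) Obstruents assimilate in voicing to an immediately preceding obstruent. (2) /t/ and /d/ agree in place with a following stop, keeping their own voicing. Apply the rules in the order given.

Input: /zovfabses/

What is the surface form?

[zovvabzes]

Rule 1: /f/ after /v/ (voiced) → [v]
Rule 1: /s/ after /b/ (voiced) → [z]
After rule 1: zovvabzes
Rule 2: no segment meets the rule's conditions; no change.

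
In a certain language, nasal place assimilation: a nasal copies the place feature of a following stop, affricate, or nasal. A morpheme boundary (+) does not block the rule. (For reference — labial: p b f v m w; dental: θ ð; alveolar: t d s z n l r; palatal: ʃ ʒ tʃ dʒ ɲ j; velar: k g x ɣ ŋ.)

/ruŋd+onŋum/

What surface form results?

/ŋ/ before /d/ (alveolar) → [n]
/n/ before /ŋ/ (velar) → [ŋ]

[rund+oŋŋum]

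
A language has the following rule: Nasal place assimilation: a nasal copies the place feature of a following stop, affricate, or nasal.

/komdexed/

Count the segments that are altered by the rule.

/m/ before /d/ (alveolar) → [n]
1 segment changes.

1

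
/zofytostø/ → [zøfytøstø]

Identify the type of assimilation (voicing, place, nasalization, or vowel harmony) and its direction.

vowel harmony, regressive

/o/→[ø] /o/→[ø].
Vowels agree with the last vowel, so the harmony is regressive.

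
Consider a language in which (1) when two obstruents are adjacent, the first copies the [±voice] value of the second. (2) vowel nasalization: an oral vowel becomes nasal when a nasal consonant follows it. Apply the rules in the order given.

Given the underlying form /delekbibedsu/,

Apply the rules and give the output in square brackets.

Rule 1: /k/ before /b/ (voiced) → [g]
Rule 1: /d/ before /s/ (voiceless) → [t]
After rule 1: delegbibetsu
Rule 2: no segment meets the rule's conditions; no change.

[delegbibetsu]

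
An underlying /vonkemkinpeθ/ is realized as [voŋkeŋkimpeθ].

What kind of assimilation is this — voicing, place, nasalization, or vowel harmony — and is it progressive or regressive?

place assimilation, regressive

/n/→[ŋ] /m/→[ŋ] /n/→[m].
Each target copies a feature from the following segment, so the direction is regressive.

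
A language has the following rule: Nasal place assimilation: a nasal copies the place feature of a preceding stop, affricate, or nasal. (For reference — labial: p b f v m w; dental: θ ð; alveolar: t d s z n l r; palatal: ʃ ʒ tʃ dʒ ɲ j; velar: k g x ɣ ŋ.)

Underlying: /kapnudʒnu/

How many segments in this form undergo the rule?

/n/ after /p/ (labial) → [m]
/n/ after /dʒ/ (palatal) → [ɲ]
2 segments change.

2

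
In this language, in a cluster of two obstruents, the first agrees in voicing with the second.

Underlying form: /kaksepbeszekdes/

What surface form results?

/p/ before /b/ (voiced) → [b]
/s/ before /z/ (voiced) → [z]
/k/ before /d/ (voiced) → [g]

[kaksebbezzegdes]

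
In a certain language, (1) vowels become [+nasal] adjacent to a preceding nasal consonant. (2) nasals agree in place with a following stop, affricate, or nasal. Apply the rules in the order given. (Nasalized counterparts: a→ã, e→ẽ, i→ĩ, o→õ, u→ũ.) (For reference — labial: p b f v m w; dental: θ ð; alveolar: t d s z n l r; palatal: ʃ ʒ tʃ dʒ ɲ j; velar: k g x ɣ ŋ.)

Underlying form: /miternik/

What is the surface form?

[mĩternĩk]

Rule 1: /i/ after nasal /m/ → [ĩ]
Rule 1: /i/ after nasal /n/ → [ĩ]
After rule 1: mĩternĩk
Rule 2: no segment meets the rule's conditions; no change.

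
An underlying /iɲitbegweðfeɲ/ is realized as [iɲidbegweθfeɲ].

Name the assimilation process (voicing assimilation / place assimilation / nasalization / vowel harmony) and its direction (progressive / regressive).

voicing assimilation, regressive

/t/→[d] /ð/→[θ].
Each target copies a feature from the following segment, so the direction is regressive.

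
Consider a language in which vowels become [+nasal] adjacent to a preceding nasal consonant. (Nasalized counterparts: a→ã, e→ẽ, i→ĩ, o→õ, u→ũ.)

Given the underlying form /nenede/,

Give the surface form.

/e/ after nasal /n/ → [ẽ]
/e/ after nasal /n/ → [ẽ]

[nẽnẽde]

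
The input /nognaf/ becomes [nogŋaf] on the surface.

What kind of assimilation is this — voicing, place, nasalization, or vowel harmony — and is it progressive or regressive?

place assimilation, progressive

/n/→[ŋ].
Each target copies a feature from the preceding segment, so the direction is progressive.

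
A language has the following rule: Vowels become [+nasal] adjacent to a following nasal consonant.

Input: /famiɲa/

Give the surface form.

[fãmĩɲa]

/a/ before nasal /m/ → [ã]
/i/ before nasal /ɲ/ → [ĩ]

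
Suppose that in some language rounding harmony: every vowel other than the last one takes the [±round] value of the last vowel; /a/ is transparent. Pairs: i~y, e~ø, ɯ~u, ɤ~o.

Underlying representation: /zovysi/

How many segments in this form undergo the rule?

2

/o/ harmonizes with /i/ ([-round]) → [ɤ]
/y/ harmonizes with /i/ ([-round]) → [i]
2 segments change.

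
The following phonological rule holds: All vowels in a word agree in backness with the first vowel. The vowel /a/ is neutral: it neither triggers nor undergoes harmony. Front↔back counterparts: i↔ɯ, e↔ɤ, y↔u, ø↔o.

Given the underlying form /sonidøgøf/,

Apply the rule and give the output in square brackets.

/i/ harmonizes with /o/ ([+back]) → [ɯ]
/ø/ harmonizes with /o/ ([+back]) → [o]
/ø/ harmonizes with /o/ ([+back]) → [o]

[sonɯdogof]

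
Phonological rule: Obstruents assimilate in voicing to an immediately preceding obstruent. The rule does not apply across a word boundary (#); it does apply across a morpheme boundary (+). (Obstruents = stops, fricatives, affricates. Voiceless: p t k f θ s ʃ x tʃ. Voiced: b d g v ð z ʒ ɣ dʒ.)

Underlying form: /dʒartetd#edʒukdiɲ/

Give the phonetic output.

/d/ after /t/ (voiceless) → [t]
/d/ after /k/ (voiceless) → [t]

[dʒartett#edʒuktiɲ]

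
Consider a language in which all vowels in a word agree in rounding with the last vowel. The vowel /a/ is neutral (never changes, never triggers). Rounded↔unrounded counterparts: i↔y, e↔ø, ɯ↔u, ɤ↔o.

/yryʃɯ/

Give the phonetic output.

[iriʃɯ]

/y/ harmonizes with /ɯ/ ([-round]) → [i]
/y/ harmonizes with /ɯ/ ([-round]) → [i]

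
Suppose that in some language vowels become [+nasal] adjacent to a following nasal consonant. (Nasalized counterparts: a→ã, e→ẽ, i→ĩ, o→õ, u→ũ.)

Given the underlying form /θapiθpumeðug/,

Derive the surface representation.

[θapiθpũmeðug]

/u/ before nasal /m/ → [ũ]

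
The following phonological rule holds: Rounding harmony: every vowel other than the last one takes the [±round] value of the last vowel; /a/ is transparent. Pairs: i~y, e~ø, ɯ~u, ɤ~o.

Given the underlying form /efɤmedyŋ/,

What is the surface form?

[øfomødyŋ]

/e/ harmonizes with /y/ ([+round]) → [ø]
/ɤ/ harmonizes with /y/ ([+round]) → [o]
/e/ harmonizes with /y/ ([+round]) → [ø]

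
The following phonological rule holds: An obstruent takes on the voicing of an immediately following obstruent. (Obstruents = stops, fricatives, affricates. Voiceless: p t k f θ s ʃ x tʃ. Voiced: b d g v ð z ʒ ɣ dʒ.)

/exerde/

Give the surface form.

[exerde]

no segment meets the rule's conditions; no change.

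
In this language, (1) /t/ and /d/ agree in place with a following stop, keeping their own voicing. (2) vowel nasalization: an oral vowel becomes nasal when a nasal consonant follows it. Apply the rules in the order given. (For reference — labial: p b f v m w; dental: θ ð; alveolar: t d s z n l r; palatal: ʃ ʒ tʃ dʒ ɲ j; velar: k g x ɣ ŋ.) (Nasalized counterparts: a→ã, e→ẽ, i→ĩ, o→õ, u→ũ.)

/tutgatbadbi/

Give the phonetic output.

Rule 1: /t/ before /g/ (velar) → [k]
Rule 1: /t/ before /b/ (labial) → [p]
Rule 1: /d/ before /b/ (labial) → [b]
After rule 1: tukgapbabbi
Rule 2: no segment meets the rule's conditions; no change.

[tukgapbabbi]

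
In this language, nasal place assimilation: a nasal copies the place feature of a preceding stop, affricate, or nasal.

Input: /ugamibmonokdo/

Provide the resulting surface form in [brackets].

no segment meets the rule's conditions; no change.

[ugamibmonokdo]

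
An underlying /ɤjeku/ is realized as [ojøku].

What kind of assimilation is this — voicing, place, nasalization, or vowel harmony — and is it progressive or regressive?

vowel harmony, regressive

/ɤ/→[o] /e/→[ø].
Vowels agree with the last vowel, so the harmony is regressive.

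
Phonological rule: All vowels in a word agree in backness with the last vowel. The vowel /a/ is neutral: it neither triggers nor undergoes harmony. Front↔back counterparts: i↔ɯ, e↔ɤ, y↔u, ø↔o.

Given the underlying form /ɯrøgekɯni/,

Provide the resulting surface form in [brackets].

[irøgekini]

/ɯ/ harmonizes with /i/ ([-back]) → [i]
/ɯ/ harmonizes with /i/ ([-back]) → [i]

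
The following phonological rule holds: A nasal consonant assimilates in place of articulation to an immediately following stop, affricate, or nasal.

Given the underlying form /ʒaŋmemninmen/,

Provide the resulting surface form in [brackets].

/ŋ/ before /m/ (labial) → [m]
/m/ before /n/ (alveolar) → [n]
/n/ before /m/ (labial) → [m]

[ʒammennimmen]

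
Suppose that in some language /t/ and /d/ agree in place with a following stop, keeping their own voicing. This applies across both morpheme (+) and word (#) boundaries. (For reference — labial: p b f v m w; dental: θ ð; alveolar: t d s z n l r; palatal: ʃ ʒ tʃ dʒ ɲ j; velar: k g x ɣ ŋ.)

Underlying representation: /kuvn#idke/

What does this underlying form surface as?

/d/ before /k/ (velar) → [g]

[kuvn#igke]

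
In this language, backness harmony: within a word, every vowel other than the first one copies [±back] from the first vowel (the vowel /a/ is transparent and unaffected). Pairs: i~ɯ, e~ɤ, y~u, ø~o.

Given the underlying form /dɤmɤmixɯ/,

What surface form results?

[dɤmɤmɯxɯ]

/i/ harmonizes with /ɤ/ ([+back]) → [ɯ]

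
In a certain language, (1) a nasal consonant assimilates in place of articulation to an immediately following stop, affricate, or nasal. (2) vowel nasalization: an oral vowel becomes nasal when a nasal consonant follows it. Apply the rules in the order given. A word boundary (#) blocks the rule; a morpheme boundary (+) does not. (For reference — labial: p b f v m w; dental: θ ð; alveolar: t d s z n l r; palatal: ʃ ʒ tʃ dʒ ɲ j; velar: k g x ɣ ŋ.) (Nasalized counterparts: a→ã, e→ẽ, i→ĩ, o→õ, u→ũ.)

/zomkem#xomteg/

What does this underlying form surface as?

[zõŋkẽm#xõnteg]

Rule 1: /m/ before /k/ (velar) → [ŋ]
Rule 1: /m/ before /t/ (alveolar) → [n]
After rule 1: zoŋkem#xonteg
Rule 2: /o/ before nasal /ŋ/ → [õ]
Rule 2: /e/ before nasal /m/ → [ẽ]
Rule 2: /o/ before nasal /n/ → [õ]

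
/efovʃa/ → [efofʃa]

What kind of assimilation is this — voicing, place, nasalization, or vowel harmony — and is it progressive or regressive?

/v/→[f].
Each target copies a feature from the following segment, so the direction is regressive.

voicing assimilation, regressive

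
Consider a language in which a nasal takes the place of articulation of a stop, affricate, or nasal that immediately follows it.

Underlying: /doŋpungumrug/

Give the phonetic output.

/ŋ/ before /p/ (labial) → [m]
/n/ before /g/ (velar) → [ŋ]

[dompuŋgumrug]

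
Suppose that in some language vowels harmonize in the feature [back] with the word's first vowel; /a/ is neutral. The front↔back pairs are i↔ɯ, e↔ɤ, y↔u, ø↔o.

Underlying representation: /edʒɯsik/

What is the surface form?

/ɯ/ harmonizes with /e/ ([-back]) → [i]

[edʒisik]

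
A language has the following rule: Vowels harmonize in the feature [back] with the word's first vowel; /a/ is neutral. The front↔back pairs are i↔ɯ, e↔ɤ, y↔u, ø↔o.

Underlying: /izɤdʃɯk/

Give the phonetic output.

[izedʃik]

/ɤ/ harmonizes with /i/ ([-back]) → [e]
/ɯ/ harmonizes with /i/ ([-back]) → [i]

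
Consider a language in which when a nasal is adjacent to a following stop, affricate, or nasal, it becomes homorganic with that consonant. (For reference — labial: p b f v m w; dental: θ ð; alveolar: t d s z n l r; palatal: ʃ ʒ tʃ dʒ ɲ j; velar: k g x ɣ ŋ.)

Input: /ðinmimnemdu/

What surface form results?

/n/ before /m/ (labial) → [m]
/m/ before /n/ (alveolar) → [n]
/m/ before /d/ (alveolar) → [n]

[ðimminnendu]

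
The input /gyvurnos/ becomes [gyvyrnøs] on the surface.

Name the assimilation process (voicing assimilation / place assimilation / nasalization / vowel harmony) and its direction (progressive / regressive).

/u/→[y] /o/→[ø].
Vowels agree with the first vowel, so the harmony is progressive.

vowel harmony, progressive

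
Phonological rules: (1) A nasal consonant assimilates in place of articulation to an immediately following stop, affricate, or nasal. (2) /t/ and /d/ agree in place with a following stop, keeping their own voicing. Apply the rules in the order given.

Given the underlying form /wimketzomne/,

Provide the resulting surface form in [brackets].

[wiŋketzonne]

Rule 1: /m/ before /k/ (velar) → [ŋ]
Rule 1: /m/ before /n/ (alveolar) → [n]
After rule 1: wiŋketzonne
Rule 2: no segment meets the rule's conditions; no change.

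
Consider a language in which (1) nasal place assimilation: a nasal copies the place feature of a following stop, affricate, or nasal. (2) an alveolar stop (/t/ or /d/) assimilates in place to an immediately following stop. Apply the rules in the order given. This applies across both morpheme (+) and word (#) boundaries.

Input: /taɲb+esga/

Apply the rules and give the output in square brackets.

[tamb+esga]

Rule 1: /ɲ/ before /b/ (labial) → [m]
After rule 1: tamb+esga
Rule 2: no segment meets the rule's conditions; no change.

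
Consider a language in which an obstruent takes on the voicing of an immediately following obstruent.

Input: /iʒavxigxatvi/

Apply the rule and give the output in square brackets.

[iʒafxikxadvi]

/v/ before /x/ (voiceless) → [f]
/g/ before /x/ (voiceless) → [k]
/t/ before /v/ (voiced) → [d]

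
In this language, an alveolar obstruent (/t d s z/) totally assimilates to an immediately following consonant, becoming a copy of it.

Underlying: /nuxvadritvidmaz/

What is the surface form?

[nuxvarrivvimmaz]

/d/ before /r/ → [r] (total assimilation)
/t/ before /v/ → [v] (total assimilation)
/d/ before /m/ → [m] (total assimilation)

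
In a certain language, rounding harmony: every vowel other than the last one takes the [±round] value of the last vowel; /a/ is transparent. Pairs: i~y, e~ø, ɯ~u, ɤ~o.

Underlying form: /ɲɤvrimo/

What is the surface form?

/ɤ/ harmonizes with /o/ ([+round]) → [o]
/i/ harmonizes with /o/ ([+round]) → [y]

[ɲovrymo]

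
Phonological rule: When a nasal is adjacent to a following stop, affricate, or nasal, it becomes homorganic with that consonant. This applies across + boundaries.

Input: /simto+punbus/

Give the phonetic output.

[sinto+pumbus]

/m/ before /t/ (alveolar) → [n]
/n/ before /b/ (labial) → [m]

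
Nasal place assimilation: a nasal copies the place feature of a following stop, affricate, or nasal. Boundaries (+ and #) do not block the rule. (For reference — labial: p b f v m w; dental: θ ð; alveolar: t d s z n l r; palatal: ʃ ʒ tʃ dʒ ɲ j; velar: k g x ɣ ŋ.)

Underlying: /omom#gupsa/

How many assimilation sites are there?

1

/m/ before /g/ (velar) → [ŋ]
1 segment changes.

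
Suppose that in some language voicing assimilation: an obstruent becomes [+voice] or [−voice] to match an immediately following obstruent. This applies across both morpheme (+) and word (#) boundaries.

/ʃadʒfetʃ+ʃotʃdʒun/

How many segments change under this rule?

/dʒ/ before /f/ (voiceless) → [tʃ]
/tʃ/ before /dʒ/ (voiced) → [dʒ]
2 segments change.

2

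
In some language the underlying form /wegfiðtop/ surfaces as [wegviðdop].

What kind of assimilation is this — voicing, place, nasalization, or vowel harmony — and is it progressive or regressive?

/f/→[v] /t/→[d].
Each target copies a feature from the preceding segment, so the direction is progressive.

voicing assimilation, progressive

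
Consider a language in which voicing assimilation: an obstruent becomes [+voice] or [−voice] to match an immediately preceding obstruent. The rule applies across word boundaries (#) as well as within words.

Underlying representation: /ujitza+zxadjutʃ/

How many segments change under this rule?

/z/ after /t/ (voiceless) → [s]
/x/ after /z/ (voiced) → [ɣ]
2 segments change.

2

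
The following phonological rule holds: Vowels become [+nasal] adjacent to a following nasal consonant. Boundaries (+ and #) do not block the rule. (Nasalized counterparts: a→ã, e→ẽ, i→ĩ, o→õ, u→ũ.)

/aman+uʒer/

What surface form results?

[ãmãn+uʒer]

/a/ before nasal /m/ → [ã]
/a/ before nasal /n/ → [ã]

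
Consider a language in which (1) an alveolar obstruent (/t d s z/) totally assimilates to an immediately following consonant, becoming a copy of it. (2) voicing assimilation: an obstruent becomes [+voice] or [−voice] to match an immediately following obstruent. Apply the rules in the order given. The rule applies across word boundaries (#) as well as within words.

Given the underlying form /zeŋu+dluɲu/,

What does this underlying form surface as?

Rule 1: /d/ before /l/ → [l] (total assimilation)
After rule 1: zeŋu+lluɲu
Rule 2: no segment meets the rule's conditions; no change.

[zeŋu+lluɲu]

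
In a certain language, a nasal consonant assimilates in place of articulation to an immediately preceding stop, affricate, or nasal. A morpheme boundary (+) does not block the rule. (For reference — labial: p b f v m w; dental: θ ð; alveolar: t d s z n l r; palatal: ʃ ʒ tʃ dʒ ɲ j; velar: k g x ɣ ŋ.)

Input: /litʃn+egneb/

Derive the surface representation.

/n/ after /tʃ/ (palatal) → [ɲ]
/n/ after /g/ (velar) → [ŋ]

[litʃɲ+egŋeb]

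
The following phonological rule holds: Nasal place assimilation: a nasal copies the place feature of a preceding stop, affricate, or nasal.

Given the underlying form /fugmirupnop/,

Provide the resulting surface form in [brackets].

[fugŋirupmop]

/m/ after /g/ (velar) → [ŋ]
/n/ after /p/ (labial) → [m]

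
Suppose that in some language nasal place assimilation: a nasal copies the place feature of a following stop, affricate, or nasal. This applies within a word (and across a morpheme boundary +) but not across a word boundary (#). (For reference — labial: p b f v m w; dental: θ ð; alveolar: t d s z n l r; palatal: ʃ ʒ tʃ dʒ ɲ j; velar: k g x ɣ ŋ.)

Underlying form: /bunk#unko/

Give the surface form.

/n/ before /k/ (velar) → [ŋ]
/n/ before /k/ (velar) → [ŋ]

[buŋk#uŋko]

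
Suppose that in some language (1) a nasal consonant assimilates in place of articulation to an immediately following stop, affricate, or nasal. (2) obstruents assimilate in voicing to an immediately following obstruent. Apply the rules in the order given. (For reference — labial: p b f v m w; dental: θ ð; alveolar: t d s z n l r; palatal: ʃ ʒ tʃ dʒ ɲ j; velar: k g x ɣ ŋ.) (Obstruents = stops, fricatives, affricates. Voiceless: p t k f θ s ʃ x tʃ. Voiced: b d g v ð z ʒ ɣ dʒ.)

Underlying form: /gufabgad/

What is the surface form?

[gufabgad]

Rule 1: no segment meets the rule's conditions; no change.
After rule 1: gufabgad
Rule 2: no segment meets the rule's conditions; no change.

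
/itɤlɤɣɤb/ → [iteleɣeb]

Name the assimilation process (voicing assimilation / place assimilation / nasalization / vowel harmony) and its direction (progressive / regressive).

vowel harmony, progressive

/ɤ/→[e] /ɤ/→[e] /ɤ/→[e].
Vowels agree with the first vowel, so the harmony is progressive.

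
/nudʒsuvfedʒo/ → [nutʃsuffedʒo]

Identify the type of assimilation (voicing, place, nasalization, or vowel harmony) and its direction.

/dʒ/→[tʃ] /v/→[f].
Each target copies a feature from the following segment, so the direction is regressive.

voicing assimilation, regressive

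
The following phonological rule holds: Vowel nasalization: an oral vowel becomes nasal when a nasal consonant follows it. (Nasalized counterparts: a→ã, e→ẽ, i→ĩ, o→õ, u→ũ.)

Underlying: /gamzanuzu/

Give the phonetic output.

/a/ before nasal /m/ → [ã]
/a/ before nasal /n/ → [ã]

[gãmzãnuzu]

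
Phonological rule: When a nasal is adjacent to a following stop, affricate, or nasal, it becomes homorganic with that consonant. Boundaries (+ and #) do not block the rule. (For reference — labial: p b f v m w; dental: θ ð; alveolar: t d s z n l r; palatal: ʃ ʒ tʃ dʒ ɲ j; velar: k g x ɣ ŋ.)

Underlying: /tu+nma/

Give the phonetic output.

/n/ before /m/ (labial) → [m]

[tu+mma]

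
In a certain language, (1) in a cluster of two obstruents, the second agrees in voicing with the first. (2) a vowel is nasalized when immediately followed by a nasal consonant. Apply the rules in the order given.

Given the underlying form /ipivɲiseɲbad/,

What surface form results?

[ipivɲisẽɲbad]

Rule 1: no segment meets the rule's conditions; no change.
After rule 1: ipivɲiseɲbad
Rule 2: /e/ before nasal /ɲ/ → [ẽ]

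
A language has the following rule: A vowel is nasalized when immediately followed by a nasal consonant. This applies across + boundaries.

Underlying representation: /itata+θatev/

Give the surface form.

[itata+θatev]

no segment meets the rule's conditions; no change.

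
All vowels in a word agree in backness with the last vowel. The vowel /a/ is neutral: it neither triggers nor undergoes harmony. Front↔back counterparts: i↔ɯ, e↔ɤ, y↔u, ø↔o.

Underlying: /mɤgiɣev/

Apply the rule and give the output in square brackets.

/ɤ/ harmonizes with /e/ ([-back]) → [e]

[megiɣev]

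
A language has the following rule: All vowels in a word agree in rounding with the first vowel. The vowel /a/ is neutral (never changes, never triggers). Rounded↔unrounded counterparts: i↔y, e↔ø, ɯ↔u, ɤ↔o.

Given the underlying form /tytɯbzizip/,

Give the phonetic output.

/ɯ/ harmonizes with /y/ ([+round]) → [u]
/i/ harmonizes with /y/ ([+round]) → [y]
/i/ harmonizes with /y/ ([+round]) → [y]

[tytubzyzyp]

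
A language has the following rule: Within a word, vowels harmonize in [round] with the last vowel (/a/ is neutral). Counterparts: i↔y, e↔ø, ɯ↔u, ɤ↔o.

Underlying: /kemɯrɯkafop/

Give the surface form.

/e/ harmonizes with /o/ ([+round]) → [ø]
/ɯ/ harmonizes with /o/ ([+round]) → [u]
/ɯ/ harmonizes with /o/ ([+round]) → [u]

[kømurukafop]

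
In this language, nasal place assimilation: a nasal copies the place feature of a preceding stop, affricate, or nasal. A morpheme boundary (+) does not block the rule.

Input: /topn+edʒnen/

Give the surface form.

/n/ after /p/ (labial) → [m]
/n/ after /dʒ/ (palatal) → [ɲ]

[topm+edʒɲen]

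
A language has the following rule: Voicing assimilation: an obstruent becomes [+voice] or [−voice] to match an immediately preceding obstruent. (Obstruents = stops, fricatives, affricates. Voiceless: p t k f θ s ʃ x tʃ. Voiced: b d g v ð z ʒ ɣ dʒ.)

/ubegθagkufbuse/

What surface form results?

[ubegðaggufpuse]

/θ/ after /g/ (voiced) → [ð]
/k/ after /g/ (voiced) → [g]
/b/ after /f/ (voiceless) → [p]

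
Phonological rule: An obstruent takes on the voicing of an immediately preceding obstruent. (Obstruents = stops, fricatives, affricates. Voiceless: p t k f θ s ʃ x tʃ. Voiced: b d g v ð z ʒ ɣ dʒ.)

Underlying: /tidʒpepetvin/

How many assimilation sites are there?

/p/ after /dʒ/ (voiced) → [b]
/v/ after /t/ (voiceless) → [f]
2 segments change.

2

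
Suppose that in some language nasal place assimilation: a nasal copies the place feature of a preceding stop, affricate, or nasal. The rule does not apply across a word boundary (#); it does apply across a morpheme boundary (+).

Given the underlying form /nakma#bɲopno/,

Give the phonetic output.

/m/ after /k/ (velar) → [ŋ]
/ɲ/ after /b/ (labial) → [m]
/n/ after /p/ (labial) → [m]

[nakŋa#bmopmo]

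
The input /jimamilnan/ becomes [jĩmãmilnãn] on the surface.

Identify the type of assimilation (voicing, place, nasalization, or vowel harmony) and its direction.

nasalization, regressive

/i/→[ĩ] /a/→[ã] /a/→[ã].
Each target copies a feature from the following segment, so the direction is regressive.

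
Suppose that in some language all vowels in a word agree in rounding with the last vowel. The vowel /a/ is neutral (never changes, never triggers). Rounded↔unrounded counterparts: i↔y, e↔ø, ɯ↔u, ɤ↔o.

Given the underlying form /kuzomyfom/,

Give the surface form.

[kuzomyfom]

no segment meets the rule's conditions; no change.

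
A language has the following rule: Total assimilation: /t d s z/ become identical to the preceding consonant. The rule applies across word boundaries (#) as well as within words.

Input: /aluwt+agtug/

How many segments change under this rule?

/t/ after /w/ → [w] (total assimilation)
/t/ after /g/ → [g] (total assimilation)
2 segments change.

2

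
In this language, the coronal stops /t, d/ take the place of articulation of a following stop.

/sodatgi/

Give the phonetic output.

[sodakgi]

/t/ before /g/ (velar) → [k]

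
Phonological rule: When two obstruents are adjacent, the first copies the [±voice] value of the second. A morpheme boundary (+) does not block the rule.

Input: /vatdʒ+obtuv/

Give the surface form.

[vaddʒ+optuv]

/t/ before /dʒ/ (voiced) → [d]
/b/ before /t/ (voiceless) → [p]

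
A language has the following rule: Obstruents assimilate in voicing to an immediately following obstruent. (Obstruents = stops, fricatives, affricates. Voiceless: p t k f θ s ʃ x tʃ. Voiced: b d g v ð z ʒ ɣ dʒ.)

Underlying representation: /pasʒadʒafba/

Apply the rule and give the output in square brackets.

/s/ before /ʒ/ (voiced) → [z]
/f/ before /b/ (voiced) → [v]

[pazʒadʒavba]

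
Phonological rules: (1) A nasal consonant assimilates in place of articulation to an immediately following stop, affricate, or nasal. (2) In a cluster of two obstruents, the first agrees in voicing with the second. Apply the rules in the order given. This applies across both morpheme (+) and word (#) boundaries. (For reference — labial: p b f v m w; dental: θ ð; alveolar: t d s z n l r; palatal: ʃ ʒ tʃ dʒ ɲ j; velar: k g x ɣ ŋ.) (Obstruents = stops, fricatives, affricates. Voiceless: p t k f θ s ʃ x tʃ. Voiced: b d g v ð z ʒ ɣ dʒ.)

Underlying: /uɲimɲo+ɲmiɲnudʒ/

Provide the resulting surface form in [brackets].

Rule 1: /m/ before /ɲ/ (palatal) → [ɲ]
Rule 1: /ɲ/ before /m/ (labial) → [m]
Rule 1: /ɲ/ before /n/ (alveolar) → [n]
After rule 1: uɲiɲɲo+mminnudʒ
Rule 2: no segment meets the rule's conditions; no change.

[uɲiɲɲo+mminnudʒ]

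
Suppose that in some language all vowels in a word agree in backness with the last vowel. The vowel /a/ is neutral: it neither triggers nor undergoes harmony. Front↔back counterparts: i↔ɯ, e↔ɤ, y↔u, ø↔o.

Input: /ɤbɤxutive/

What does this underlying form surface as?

[ebexytive]

/ɤ/ harmonizes with /e/ ([-back]) → [e]
/ɤ/ harmonizes with /e/ ([-back]) → [e]
/u/ harmonizes with /e/ ([-back]) → [y]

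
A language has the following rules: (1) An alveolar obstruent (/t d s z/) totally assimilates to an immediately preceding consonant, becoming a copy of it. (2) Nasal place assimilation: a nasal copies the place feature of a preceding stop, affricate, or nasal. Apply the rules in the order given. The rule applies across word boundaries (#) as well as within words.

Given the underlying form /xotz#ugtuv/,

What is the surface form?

Rule 1: /z/ after /t/ → [t] (total assimilation)
Rule 1: /t/ after /g/ → [g] (total assimilation)
After rule 1: xott#ugguv
Rule 2: no segment meets the rule's conditions; no change.

[xott#ugguv]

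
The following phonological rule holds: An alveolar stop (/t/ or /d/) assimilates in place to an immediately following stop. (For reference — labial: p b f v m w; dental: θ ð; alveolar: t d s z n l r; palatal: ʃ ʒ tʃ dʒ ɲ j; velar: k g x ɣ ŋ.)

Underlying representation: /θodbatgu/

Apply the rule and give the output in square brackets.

[θobbakgu]

/d/ before /b/ (labial) → [b]
/t/ before /g/ (velar) → [k]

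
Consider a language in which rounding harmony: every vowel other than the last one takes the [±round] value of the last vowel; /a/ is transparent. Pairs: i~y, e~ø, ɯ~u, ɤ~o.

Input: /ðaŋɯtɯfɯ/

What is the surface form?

[ðaŋɯtɯfɯ]

no segment meets the rule's conditions; no change.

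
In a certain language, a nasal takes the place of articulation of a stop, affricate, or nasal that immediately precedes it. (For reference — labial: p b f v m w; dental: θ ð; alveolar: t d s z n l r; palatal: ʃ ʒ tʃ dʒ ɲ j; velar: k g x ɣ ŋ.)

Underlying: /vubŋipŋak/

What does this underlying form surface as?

[vubmipmak]

/ŋ/ after /b/ (labial) → [m]
/ŋ/ after /p/ (labial) → [m]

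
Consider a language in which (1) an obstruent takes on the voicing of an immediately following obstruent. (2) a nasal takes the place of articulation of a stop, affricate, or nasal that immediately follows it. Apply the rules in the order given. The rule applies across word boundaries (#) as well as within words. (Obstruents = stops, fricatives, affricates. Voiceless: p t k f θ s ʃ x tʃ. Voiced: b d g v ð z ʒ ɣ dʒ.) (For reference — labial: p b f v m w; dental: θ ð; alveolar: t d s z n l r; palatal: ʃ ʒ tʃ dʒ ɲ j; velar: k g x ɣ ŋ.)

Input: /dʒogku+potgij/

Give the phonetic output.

[dʒokku+podgij]

Rule 1: /g/ before /k/ (voiceless) → [k]
Rule 1: /t/ before /g/ (voiced) → [d]
After rule 1: dʒokku+podgij
Rule 2: no segment meets the rule's conditions; no change.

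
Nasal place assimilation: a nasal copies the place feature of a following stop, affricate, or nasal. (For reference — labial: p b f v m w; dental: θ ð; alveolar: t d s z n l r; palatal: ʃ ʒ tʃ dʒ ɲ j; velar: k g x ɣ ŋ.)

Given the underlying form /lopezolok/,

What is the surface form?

[lopezolok]

no segment meets the rule's conditions; no change.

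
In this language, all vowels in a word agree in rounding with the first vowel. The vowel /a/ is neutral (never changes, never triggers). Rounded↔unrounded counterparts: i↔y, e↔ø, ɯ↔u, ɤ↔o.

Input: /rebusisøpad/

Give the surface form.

[rebɯsisepad]

/u/ harmonizes with /e/ ([-round]) → [ɯ]
/ø/ harmonizes with /e/ ([-round]) → [e]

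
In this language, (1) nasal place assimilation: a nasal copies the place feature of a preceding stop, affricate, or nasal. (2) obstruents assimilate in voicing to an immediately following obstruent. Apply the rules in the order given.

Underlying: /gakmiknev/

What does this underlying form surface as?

Rule 1: /m/ after /k/ (velar) → [ŋ]
Rule 1: /n/ after /k/ (velar) → [ŋ]
After rule 1: gakŋikŋev
Rule 2: no segment meets the rule's conditions; no change.

[gakŋikŋev]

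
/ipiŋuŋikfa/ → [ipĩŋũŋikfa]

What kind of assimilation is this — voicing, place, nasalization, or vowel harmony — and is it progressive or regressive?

/i/→[ĩ] /u/→[ũ].
Each target copies a feature from the following segment, so the direction is regressive.

nasalization, regressive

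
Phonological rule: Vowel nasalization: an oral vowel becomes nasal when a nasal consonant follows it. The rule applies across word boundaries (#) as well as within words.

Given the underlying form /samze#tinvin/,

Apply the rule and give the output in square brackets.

[sãmze#tĩnvĩn]

/a/ before nasal /m/ → [ã]
/i/ before nasal /n/ → [ĩ]
/i/ before nasal /n/ → [ĩ]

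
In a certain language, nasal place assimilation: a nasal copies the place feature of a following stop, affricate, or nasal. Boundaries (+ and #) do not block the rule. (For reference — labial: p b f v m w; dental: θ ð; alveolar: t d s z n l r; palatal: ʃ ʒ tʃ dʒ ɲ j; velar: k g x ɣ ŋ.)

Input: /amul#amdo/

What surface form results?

/m/ before /d/ (alveolar) → [n]

[amul#ando]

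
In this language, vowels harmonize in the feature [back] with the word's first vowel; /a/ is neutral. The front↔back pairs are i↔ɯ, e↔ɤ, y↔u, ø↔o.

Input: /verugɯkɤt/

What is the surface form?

[verygiket]

/u/ harmonizes with /e/ ([-back]) → [y]
/ɯ/ harmonizes with /e/ ([-back]) → [i]
/ɤ/ harmonizes with /e/ ([-back]) → [e]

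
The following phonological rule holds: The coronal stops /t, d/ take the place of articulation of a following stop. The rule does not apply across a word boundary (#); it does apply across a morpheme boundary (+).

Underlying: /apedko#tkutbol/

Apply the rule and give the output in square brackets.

/d/ before /k/ (velar) → [g]
/t/ before /k/ (velar) → [k]
/t/ before /b/ (labial) → [p]

[apegko#kkupbol]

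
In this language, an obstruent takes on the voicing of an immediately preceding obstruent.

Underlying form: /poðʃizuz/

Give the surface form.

[poðʒizuz]

/ʃ/ after /ð/ (voiced) → [ʒ]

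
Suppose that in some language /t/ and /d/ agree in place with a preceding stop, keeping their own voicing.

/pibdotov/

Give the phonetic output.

/d/ after /b/ (labial) → [b]

[pibbotov]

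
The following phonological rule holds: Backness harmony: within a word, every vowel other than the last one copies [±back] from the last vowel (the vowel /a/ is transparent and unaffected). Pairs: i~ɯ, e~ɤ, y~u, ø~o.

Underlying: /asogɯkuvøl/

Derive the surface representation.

[asøgikyvøl]

/o/ harmonizes with /ø/ ([-back]) → [ø]
/ɯ/ harmonizes with /ø/ ([-back]) → [i]
/u/ harmonizes with /ø/ ([-back]) → [y]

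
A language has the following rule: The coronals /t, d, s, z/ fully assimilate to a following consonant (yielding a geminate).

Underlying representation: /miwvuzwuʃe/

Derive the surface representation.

[miwvuwwuʃe]

/z/ before /w/ → [w] (total assimilation)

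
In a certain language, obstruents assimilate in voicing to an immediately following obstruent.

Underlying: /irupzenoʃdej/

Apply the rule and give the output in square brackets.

[irubzenoʒdej]

/p/ before /z/ (voiced) → [b]
/ʃ/ before /d/ (voiced) → [ʒ]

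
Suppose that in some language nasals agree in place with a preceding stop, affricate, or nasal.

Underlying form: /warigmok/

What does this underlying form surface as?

/m/ after /g/ (velar) → [ŋ]

[warigŋok]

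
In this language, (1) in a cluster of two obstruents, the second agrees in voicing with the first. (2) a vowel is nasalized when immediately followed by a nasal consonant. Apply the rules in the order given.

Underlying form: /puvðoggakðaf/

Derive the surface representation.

[puvðoggakθaf]

Rule 1: /ð/ after /k/ (voiceless) → [θ]
After rule 1: puvðoggakθaf
Rule 2: no segment meets the rule's conditions; no change.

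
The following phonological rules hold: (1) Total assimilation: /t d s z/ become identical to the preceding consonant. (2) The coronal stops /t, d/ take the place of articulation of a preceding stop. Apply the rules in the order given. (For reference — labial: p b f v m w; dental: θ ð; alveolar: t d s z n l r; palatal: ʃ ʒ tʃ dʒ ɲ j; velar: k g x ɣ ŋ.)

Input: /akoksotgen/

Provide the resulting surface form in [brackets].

Rule 1: /s/ after /k/ → [k] (total assimilation)
After rule 1: akokkotgen
Rule 2: no segment meets the rule's conditions; no change.

[akokkotgen]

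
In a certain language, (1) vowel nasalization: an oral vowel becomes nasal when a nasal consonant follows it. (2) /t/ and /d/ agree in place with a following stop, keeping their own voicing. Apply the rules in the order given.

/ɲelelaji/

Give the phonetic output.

Rule 1: no segment meets the rule's conditions; no change.
After rule 1: ɲelelaji
Rule 2: no segment meets the rule's conditions; no change.

[ɲelelaji]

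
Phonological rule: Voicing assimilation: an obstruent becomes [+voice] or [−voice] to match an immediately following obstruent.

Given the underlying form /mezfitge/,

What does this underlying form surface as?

/z/ before /f/ (voiceless) → [s]
/t/ before /g/ (voiced) → [d]

[mesfidge]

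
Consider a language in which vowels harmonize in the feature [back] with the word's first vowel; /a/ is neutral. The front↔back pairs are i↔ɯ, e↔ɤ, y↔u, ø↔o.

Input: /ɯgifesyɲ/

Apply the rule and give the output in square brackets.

/i/ harmonizes with /ɯ/ ([+back]) → [ɯ]
/e/ harmonizes with /ɯ/ ([+back]) → [ɤ]
/y/ harmonizes with /ɯ/ ([+back]) → [u]

[ɯgɯfɤsuɲ]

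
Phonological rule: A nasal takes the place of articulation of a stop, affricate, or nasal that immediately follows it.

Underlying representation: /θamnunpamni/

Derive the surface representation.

[θannumpanni]

/m/ before /n/ (alveolar) → [n]
/n/ before /p/ (labial) → [m]
/m/ before /n/ (alveolar) → [n]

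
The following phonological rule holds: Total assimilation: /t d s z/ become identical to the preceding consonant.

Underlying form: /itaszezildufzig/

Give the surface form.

/z/ after /s/ → [s] (total assimilation)
/d/ after /l/ → [l] (total assimilation)
/z/ after /f/ → [f] (total assimilation)

[itassezilluffig]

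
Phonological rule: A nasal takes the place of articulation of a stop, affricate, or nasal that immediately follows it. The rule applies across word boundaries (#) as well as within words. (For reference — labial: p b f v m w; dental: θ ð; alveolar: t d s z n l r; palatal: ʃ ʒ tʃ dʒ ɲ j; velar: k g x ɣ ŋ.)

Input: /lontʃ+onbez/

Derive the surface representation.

/n/ before /tʃ/ (palatal) → [ɲ]
/n/ before /b/ (labial) → [m]

[loɲtʃ+ombez]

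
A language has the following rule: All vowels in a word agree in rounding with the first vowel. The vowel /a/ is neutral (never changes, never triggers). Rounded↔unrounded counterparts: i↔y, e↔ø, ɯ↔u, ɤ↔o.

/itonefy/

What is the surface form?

[itɤnefi]

/o/ harmonizes with /i/ ([-round]) → [ɤ]
/y/ harmonizes with /i/ ([-round]) → [i]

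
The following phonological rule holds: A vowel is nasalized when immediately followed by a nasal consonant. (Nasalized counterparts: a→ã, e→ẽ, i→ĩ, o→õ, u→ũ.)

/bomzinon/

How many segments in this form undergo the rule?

/o/ before nasal /m/ → [õ]
/i/ before nasal /n/ → [ĩ]
/o/ before nasal /n/ → [õ]
3 segments change.

3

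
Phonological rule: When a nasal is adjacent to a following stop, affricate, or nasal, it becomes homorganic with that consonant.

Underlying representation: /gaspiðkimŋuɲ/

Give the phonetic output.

[gaspiðkiŋŋuɲ]

/m/ before /ŋ/ (velar) → [ŋ]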